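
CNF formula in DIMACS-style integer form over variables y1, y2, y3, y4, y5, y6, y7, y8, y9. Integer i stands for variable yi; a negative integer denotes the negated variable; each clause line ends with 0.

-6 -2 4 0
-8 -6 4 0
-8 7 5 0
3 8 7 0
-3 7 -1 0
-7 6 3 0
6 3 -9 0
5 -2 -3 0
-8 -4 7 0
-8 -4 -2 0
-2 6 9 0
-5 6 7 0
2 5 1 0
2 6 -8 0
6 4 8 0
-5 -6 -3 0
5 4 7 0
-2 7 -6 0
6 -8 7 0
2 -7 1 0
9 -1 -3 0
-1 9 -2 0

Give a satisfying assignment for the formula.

y1=T, y2=T, y3=F, y4=T, y5=F, y6=T, y7=T, y8=F, y9=T

Set y1 = True and propagate.
Set y2 = True and propagate.
  then y9 is forced to True.
Try y3 = False.
  then y6 is forced to True.
  then y4 is forced to True.
  then y8 is forced to False.
  then y7 is forced to True.
y5 is now unconstrained; take y5 = False.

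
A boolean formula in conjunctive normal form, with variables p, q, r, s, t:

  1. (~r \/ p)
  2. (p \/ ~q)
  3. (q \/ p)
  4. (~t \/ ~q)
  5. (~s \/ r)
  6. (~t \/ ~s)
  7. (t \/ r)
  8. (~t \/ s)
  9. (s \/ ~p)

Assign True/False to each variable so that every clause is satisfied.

p = True, q = False, r = True, s = True, t = False

Check each clause:
  1. (~r \/ p) — p is true.
  2. (~q \/ p) — p is true.
  3. (q \/ p) — p is true.
  4. (~t \/ ~q) — ~t is true.
  5. (r \/ ~s) — r is true.
  6. (~s \/ ~t) — ~t is true.
  7. (t \/ r) — r is true.
  8. (~t \/ s) — ~t is true.
  9. (~p \/ s) — s is true.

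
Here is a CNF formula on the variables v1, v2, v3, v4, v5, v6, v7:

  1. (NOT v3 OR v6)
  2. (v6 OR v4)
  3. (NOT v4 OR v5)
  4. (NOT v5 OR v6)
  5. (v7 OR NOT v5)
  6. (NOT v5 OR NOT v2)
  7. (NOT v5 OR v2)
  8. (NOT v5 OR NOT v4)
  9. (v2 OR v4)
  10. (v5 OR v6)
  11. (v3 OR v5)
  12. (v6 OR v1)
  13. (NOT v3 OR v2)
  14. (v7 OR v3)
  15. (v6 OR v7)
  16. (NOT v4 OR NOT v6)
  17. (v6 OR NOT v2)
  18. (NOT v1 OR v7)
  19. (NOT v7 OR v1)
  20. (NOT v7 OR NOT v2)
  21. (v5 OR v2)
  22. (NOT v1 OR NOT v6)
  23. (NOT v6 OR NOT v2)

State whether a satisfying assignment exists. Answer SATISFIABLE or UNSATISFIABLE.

UNSATISFIABLE

v6 = True:
  propagation gives v4=False, v2=True; an empty clause results — contradiction.
v6 = False:
  propagation gives v3=False, v4=True, v5=True; an empty clause results — contradiction.
Every branch closes, so no satisfying assignment exists.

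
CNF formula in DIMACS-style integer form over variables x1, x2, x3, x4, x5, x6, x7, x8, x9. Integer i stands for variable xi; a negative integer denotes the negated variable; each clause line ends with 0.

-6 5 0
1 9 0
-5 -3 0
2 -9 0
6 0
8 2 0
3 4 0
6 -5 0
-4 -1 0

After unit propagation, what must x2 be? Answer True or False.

True

(x6) is a unit clause: x6 = True.
(x5 OR NOT x6): since x6 = True, the clause reduces to (x5). x5 = True.
(NOT x5 OR NOT x3): since x5 = True, the clause reduces to (NOT x3). x3 = False.
(x4 OR x3) with x3 = False leaves only x4, so x4 = True.
(NOT x4 OR NOT x1) with x4 = True leaves only NOT x1, so x1 = False.
(x1 OR x9) with x1 = False leaves only x9, so x9 = True.
In (x2 OR NOT x9), NOT x9 is now false; x2 must hold, so x2 = True.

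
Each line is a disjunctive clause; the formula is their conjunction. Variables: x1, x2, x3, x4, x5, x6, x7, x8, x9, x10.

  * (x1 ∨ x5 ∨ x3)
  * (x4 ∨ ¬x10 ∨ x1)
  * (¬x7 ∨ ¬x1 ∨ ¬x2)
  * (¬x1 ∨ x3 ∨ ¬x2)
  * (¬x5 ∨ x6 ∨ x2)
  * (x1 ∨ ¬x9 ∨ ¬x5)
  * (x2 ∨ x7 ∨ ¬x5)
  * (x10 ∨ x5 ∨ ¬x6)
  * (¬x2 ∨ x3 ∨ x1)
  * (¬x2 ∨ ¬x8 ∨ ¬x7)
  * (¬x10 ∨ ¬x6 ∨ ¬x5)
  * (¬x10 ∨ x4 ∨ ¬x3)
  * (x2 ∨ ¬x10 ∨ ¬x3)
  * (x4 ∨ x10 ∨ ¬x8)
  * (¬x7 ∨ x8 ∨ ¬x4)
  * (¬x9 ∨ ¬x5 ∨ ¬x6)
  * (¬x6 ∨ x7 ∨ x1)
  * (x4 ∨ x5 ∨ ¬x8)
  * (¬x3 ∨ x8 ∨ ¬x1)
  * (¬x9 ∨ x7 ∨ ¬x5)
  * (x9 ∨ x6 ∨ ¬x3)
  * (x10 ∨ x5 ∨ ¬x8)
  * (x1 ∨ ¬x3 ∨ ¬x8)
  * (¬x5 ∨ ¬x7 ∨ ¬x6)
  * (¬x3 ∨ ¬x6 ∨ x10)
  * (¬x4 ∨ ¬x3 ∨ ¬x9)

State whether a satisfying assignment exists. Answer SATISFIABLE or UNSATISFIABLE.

SATISFIABLE

Try x1 = True.
For the remaining variables, x2 = False, x3 = False, x4 = True, x5 = False, x6 = False, x7 = True, x8 = True, x9 = False, x10 = True works.
So x1 = True, x2 = False, x3 = False, x4 = True, x5 = False, x6 = False, x7 = True, x8 = True, x9 = False, x10 = True is a satisfying assignment.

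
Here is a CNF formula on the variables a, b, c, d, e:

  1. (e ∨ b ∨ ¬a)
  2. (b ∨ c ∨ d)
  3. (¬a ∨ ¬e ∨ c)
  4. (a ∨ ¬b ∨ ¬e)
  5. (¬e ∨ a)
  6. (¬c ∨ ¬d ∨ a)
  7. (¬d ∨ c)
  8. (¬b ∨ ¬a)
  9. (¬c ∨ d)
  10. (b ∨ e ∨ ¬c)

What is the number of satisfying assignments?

Satisfying assignments:
  a=0 b=1 c=0 d=0 e=0
  a=1 b=0 c=1 d=1 e=1
That's 2 in total.

2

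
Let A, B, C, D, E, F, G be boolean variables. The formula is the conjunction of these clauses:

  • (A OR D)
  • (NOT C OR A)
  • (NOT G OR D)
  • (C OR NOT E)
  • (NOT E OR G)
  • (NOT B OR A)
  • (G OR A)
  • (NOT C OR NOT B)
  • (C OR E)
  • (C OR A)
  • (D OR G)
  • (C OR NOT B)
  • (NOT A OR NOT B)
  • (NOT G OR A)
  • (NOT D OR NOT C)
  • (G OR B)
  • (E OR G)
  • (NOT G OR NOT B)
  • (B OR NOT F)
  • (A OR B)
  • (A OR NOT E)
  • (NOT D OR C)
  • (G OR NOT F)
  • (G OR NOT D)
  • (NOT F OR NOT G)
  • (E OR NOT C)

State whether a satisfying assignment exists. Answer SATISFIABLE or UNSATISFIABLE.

G = True:
  propagation gives D=True, A=True, B=False, C=False; an empty clause results — contradiction.
G = False:
  propagation gives E=False; an empty clause results — contradiction.
Every branch closes, so no satisfying assignment exists.

UNSATISFIABLE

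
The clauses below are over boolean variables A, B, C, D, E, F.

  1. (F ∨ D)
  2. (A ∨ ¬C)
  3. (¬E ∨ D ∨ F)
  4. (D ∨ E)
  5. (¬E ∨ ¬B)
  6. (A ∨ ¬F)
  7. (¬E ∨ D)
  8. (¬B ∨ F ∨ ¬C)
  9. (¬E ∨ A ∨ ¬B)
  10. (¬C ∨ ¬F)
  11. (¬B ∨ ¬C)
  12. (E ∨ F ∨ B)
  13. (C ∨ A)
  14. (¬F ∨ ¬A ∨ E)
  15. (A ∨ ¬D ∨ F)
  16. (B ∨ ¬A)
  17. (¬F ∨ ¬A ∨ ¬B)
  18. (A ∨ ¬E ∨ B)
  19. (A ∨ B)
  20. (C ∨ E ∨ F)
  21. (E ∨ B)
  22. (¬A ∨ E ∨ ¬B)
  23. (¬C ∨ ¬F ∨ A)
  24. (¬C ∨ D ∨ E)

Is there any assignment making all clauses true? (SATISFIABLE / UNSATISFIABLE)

UNSATISFIABLE

A = True:
  propagation gives B=True, E=False; an empty clause results — contradiction.
A = False:
  propagation gives C=False; an empty clause results — contradiction.
Every branch closes, so no satisfying assignment exists.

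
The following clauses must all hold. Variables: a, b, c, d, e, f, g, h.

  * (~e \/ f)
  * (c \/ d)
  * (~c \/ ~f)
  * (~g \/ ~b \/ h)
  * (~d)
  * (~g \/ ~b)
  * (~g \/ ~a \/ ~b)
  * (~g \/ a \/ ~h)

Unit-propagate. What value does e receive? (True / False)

Unit clause (~d) sets d = False.
(d \/ c) with d = False leaves only c, so c = True.
(~f \/ ~c) with c = True leaves only ~f, so f = False.
From (~e \/ f) and f = False: e = False.

False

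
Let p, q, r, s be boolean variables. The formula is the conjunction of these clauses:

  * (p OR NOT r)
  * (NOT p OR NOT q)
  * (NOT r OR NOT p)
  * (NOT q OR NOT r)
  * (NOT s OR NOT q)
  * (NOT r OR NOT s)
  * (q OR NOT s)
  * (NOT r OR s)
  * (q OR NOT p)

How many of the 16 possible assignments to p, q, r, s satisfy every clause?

2

The models are:
  p=0 q=0 r=0 s=0
  p=0 q=1 r=0 s=0
Count: 2.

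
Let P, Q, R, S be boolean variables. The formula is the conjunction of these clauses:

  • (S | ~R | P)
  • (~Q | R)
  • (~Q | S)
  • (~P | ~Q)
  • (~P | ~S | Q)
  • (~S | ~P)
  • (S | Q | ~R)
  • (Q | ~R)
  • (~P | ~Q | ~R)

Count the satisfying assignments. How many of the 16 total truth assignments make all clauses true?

The models are:
  P=0 Q=0 R=0 S=0
  P=0 Q=0 R=0 S=1
  P=0 Q=1 R=1 S=1
  P=1 Q=0 R=0 S=0
Count: 4.

4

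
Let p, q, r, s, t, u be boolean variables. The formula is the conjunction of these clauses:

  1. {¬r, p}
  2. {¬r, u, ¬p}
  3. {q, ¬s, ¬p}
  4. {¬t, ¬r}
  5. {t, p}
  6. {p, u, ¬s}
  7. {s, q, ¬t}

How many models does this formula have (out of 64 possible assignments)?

17

Case analysis on p and r:
  p=T, r=T: remaining (q,s,t,u) ∈ {(F,F,F,T); (T,F,F,T); (T,T,F,T)} — 3.
  p=T, r=F: u free; 5 ways for (q,s,t) × 2^1 = 10.
  p=F, r=T: a clause becomes empty — 0.
  p=F, r=F: remaining (q,s,t,u) ∈ {(F,T,T,T); (T,F,T,F); (T,F,T,T); (T,T,T,T)} — 4.
Total: 3 + 10 + 0 + 4 = 17.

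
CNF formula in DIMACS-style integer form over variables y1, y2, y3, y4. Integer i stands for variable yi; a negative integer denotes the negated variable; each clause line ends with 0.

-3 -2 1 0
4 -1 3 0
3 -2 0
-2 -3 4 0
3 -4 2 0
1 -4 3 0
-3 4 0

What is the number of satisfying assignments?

4

The models are:
  y1=F y2=F y3=F y4=F
  y1=F y2=F y3=T y4=T
  y1=T y2=F y3=T y4=T
  y1=T y2=T y3=T y4=T
That's 4 in total.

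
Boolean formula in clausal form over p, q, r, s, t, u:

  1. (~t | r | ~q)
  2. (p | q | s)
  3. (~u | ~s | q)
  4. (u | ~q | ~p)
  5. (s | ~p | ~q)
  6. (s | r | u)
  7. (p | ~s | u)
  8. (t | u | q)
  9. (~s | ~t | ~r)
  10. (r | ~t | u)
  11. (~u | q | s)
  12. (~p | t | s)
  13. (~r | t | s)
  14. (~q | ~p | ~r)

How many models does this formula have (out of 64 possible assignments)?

Satisfying assignments:
  p=F q=T r=F s=F t=F u=T
  p=F q=T r=F s=T t=F u=T
  p=F q=T r=T s=F t=T u=F
  p=F q=T r=T s=F t=T u=T
  p=F q=T r=T s=T t=F u=T
  p=T q=F r=T s=F t=T u=F
  p=T q=T r=F s=T t=F u=T
Count: 7.

7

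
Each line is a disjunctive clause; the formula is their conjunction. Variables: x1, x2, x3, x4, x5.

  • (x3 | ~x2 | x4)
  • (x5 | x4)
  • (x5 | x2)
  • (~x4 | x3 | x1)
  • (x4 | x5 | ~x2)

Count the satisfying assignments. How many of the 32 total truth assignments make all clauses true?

Split on x4, then x2.
  x4=1, x2=1: x5 free; 3 ways for (x1,x3) × 2^1 = 6.
  x4=1, x2=0: remaining (x1,x3,x5) ∈ {(0,1,1); (1,0,1); (1,1,1)} — 3.
  x4=0, x2=1: remaining (x1,x3,x5) ∈ {(0,1,1); (1,1,1)} — 2.
  x4=0, x2=0: remaining (x1,x3,x5) ∈ {(0,0,1); (0,1,1); (1,0,1); (1,1,1)} — 4.
Total: 6 + 3 + 2 + 4 = 15.

15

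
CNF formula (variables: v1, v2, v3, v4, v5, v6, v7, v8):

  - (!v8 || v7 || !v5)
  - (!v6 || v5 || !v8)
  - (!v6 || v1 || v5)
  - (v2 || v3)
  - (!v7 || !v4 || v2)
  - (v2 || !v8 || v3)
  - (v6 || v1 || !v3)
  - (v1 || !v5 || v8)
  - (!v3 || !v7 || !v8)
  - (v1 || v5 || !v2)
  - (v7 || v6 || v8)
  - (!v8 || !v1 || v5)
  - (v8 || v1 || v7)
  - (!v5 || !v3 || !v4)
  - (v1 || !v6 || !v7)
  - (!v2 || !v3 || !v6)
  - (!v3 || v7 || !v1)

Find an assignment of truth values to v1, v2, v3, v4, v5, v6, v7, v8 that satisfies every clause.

v1=T  v2=T  v3=F  v4=T  v5=T  v6=T  v7=T  v8=T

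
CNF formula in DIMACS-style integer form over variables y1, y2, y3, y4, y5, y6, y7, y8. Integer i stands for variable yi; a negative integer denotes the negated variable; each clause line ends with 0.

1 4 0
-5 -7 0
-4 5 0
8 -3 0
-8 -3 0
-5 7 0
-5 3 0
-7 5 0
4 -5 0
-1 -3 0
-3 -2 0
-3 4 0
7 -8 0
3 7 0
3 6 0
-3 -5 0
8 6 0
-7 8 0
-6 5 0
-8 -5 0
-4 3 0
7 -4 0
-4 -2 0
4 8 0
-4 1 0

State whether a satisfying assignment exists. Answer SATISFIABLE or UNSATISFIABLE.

y3 = True:
  propagation gives y8=True; an empty clause results — contradiction.
y3 = False:
  propagation gives y5=False, y4=False, y1=True, y7=False; an empty clause results — contradiction.
Every branch closes, so no satisfying assignment exists.

UNSATISFIABLE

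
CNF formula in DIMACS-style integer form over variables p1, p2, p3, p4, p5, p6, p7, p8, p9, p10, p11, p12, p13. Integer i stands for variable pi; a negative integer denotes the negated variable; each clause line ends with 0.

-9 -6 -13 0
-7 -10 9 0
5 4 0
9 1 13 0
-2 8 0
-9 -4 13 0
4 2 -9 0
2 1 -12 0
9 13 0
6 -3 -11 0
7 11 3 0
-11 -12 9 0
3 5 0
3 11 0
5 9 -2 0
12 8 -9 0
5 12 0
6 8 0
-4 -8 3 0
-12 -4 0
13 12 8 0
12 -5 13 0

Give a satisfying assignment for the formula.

p1 = 1  p2 = 1  p3 = 1  p4 = 0  p5 = 1  p6 = 0  p7 = 1  p8 = 1  p9 = 1  p10 = 0  p11 = 0  p12 = 1  p13 = 0

Pure literal: p1 appears only positively; assign p1 = True.
Pure literal: p10 appears only negated; assign p10 = False.
Set p2 = True and propagate.
  then p8 is forced to True.
Try p3 = True.
Set p4 = False and propagate.
  then p5 is forced to True.
For the remaining variables, p6 = False, p7 = True, p9 = True, p11 = False, p12 = True, p13 = False works.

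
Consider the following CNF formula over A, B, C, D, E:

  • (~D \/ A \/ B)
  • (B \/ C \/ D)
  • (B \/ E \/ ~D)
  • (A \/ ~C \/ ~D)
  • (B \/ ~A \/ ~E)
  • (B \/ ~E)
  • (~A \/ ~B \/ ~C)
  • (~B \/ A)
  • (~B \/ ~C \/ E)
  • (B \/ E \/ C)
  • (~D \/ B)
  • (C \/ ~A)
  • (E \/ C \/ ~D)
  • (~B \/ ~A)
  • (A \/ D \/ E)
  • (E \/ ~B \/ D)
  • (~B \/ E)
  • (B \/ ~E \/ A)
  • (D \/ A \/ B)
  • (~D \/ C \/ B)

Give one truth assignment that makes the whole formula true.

Branch on A: take A = True.
  then C is forced to True.
  then B is forced to False.
  then E is forced to False.
  then D is forced to False.

A=1, B=0, C=1, D=0, E=0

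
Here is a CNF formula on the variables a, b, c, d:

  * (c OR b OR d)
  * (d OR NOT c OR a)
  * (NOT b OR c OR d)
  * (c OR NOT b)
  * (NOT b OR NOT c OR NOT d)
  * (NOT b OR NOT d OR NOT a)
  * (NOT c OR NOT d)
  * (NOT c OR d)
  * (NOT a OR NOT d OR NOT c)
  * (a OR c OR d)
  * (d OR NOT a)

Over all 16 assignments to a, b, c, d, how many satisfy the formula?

The models are:
  a=F b=F c=F d=T
  a=T b=F c=F d=T
Count: 2.

2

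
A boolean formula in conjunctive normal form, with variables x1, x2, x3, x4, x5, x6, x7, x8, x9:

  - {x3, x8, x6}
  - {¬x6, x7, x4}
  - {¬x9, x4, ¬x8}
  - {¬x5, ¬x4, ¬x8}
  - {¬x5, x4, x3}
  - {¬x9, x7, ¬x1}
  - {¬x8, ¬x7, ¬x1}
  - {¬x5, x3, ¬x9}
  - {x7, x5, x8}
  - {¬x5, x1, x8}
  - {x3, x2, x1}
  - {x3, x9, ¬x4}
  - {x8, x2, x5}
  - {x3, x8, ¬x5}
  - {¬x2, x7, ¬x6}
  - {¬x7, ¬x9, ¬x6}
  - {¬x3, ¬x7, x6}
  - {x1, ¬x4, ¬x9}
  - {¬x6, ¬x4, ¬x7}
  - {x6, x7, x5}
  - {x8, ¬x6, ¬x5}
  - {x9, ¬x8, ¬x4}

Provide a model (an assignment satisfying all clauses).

x1 = False, x2 = True, x3 = True, x4 = False, x5 = False, x6 = True, x7 = True, x8 = True, x9 = False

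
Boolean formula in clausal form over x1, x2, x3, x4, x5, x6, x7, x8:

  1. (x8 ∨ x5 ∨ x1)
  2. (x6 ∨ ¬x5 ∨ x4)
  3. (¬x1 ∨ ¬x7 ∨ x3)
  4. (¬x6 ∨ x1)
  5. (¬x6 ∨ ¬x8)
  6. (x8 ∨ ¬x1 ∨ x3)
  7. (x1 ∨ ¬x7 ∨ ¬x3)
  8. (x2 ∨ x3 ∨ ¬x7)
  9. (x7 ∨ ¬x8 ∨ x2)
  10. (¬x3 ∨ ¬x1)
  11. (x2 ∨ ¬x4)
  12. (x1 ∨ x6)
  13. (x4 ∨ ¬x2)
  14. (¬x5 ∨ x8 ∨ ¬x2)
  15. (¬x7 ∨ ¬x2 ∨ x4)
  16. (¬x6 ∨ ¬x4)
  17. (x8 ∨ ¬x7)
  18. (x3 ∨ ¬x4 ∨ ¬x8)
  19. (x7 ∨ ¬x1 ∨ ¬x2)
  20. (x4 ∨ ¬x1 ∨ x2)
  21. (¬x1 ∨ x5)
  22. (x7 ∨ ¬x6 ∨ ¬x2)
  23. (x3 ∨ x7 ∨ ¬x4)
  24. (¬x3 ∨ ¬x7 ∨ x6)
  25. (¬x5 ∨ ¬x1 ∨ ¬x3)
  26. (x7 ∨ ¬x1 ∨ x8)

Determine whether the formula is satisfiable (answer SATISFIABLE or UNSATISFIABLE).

UNSATISFIABLE

x1 = True:
  propagation gives x3=False, x7=False, x8=True, x6=False; an empty clause results — contradiction.
x1 = False:
  propagation gives x6=False; an empty clause results — contradiction.
Every branch closes, so no satisfying assignment exists.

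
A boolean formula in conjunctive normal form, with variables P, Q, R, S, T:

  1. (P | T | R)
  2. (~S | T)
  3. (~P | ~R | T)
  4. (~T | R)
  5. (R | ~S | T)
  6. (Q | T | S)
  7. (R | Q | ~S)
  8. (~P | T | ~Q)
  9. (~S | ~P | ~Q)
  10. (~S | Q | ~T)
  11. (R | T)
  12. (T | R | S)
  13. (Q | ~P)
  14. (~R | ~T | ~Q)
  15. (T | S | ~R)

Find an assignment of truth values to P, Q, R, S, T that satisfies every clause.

Branch on P: take P = False.
Branch on Q: take Q = False.
For the remaining variables, R = True, S = False, T = True works.
Check each clause:
  1. (P | T | R) — R is true.
  2. (~S | T) — ~S is true.
  3. (~R | ~P | T) — T is true.
  4. (R | ~T) — R is true.
  5. (R | T | ~S) — R is true.
  6. (Q | S | T) — T is true.
  7. (Q | R | ~S) — R is true.
  8. (~Q | ~P | T) — T is true.
  9. (~S | ~P | ~Q) — ~S is true.
  10. (~T | ~S | Q) — ~S is true.
  11. (R | T) — R is true.
  12. (T | R | S) — R is true.
  13. (Q | ~P) — ~P is true.
  14. (~R | ~Q | ~T) — ~Q is true.
  15. (T | ~R | S) — T is true.

P = F  Q = F  R = T  S = F  T = T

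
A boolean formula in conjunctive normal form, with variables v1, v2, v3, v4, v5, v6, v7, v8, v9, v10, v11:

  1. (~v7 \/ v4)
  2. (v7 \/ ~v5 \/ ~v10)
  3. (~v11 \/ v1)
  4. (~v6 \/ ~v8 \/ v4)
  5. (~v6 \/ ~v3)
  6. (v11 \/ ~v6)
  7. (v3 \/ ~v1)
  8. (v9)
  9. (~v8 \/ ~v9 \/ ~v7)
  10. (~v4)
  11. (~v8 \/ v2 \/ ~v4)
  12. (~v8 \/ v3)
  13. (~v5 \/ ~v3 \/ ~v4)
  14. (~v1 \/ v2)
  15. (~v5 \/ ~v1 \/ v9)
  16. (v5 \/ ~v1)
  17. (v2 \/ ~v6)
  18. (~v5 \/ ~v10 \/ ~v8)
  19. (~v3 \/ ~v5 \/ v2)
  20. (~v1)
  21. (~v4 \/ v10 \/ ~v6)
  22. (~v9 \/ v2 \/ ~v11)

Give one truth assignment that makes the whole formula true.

v1=F  v2=F  v3=T  v4=F  v5=F  v6=F  v7=F  v8=T  v9=T  v10=F  v11=F

Check each clause:
  1. (~v7 \/ v4) — ~v7 is true.
  2. (v7 \/ ~v10 \/ ~v5) — ~v5 is true.
  3. (v1 \/ ~v11) — ~v11 is true.
  4. (v4 \/ ~v6 \/ ~v8) — ~v6 is true.
  5. (~v3 \/ ~v6) — ~v6 is true.
  6. (v11 \/ ~v6) — ~v6 is true.
  7. (~v1 \/ v3) — v3 is true.
  8. (v9) — v9 is true.
  9. (~v9 \/ ~v7 \/ ~v8) — ~v7 is true.
  10. (~v4) — ~v4 is true.
  11. (~v4 \/ ~v8 \/ v2) — ~v4 is true.
  12. (~v8 \/ v3) — v3 is true.
  13. (~v5 \/ ~v3 \/ ~v4) — ~v5 is true.
  14. (~v1 \/ v2) — ~v1 is true.
  15. (v9 \/ ~v1 \/ ~v5) — v9 is true.
  16. (v5 \/ ~v1) — ~v1 is true.
  17. (v2 \/ ~v6) — ~v6 is true.
  18. (~v10 \/ ~v5 \/ ~v8) — ~v5 is true.
  19. (~v3 \/ v2 \/ ~v5) — ~v5 is true.
  20. (~v1) — ~v1 is true.
  21. (v10 \/ ~v6 \/ ~v4) — ~v6 is true.
  22. (~v11 \/ ~v9 \/ v2) — ~v11 is true.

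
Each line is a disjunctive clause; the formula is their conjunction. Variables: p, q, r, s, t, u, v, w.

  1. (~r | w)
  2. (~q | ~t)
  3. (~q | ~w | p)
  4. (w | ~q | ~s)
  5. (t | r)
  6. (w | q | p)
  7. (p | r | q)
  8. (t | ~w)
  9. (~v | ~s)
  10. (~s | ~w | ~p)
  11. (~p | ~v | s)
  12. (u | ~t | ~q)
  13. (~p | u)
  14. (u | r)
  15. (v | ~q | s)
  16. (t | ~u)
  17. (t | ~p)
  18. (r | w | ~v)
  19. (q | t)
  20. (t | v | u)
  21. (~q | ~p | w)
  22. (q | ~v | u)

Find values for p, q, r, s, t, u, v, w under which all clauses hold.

p=0  q=0  r=1  s=1  t=1  u=0  v=0  w=1

Branch on p: take p = False.
Try q = False.
  then w is forced to True.
  then r is forced to True.
  then t is forced to True.
Branch on s: take s = True.
  then v is forced to False.
u is now unconstrained; take u = False.
Every clause has at least one true literal under this assignment.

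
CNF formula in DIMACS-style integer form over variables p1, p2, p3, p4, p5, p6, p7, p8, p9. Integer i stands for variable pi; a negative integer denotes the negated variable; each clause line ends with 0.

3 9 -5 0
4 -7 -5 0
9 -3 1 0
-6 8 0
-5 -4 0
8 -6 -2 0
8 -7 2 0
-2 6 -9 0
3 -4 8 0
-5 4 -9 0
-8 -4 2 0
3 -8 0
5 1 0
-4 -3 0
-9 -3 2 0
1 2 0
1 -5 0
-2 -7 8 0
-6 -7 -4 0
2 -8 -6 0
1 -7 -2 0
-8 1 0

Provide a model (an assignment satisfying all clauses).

p1 occurs only positively in the remaining clauses — set p1 = True.
p7 occurs only negated in the remaining clauses — set p7 = False.
Try p2 = False.
Try p3 = True.
  then p4 is forced to False.
  then p9 is forced to False.
Branch on p6: take p6 = False.
p5, p8 are now unconstrained; take p5 = False, p8 = True.
Check each clause:
  1. (p9 ∨ p3 ∨ ¬p5) — p3 is true.
  2. (p4 ∨ ¬p7 ∨ ¬p5) — ¬p7 is true.
  3. (¬p3 ∨ p9 ∨ p1) — p1 is true.
  4. (p8 ∨ ¬p6) — p8 is true.
  5. (¬p5 ∨ ¬p4) — ¬p5 is true.
  6. (¬p2 ∨ ¬p6 ∨ p8) — p8 is true.
  7. (¬p7 ∨ p2 ∨ p8) — p8 is true.
  8. (¬p9 ∨ ¬p2 ∨ p6) — ¬p2 is true.
  9. (p8 ∨ p3 ∨ ¬p4) — p8 is true.
  10. (¬p5 ∨ ¬p9 ∨ p4) — ¬p5 is true.
  11. (¬p8 ∨ p2 ∨ ¬p4) — ¬p4 is true.
  12. (¬p8 ∨ p3) — p3 is true.
  13. (p1 ∨ p5) — p1 is true.
  14. (¬p4 ∨ ¬p3) — ¬p4 is true.
  15. (p2 ∨ ¬p9 ∨ ¬p3) — ¬p9 is true.
  16. (p1 ∨ p2) — p1 is true.
  17. (¬p5 ∨ p1) — p1 is true.
  18. (p8 ∨ ¬p2 ∨ ¬p7) — p8 is true.
  19. (¬p7 ∨ ¬p4 ∨ ¬p6) — ¬p7 is true.
  20. (¬p6 ∨ p2 ∨ ¬p8) — ¬p6 is true.
  21. (p1 ∨ ¬p2 ∨ ¬p7) — ¬p7 is true.
  22. (p1 ∨ ¬p8) — p1 is true.

p1=T  p2=F  p3=T  p4=F  p5=F  p6=F  p7=F  p8=T  p9=F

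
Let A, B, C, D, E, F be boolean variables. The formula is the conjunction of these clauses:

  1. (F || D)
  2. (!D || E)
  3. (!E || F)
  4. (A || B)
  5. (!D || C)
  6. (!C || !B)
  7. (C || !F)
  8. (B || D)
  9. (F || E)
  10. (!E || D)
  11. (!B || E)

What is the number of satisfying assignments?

1

The models are:
  A=T B=F C=T D=T E=T F=T
That's 1 in total.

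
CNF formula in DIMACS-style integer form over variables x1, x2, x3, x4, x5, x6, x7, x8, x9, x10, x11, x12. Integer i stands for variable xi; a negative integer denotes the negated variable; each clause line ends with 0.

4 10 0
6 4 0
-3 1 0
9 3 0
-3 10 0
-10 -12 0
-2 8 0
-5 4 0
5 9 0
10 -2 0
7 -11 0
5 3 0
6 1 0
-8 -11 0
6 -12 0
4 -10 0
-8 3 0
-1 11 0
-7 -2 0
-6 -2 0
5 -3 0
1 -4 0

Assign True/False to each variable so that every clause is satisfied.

x1=True, x2=False, x3=True, x4=True, x5=True, x6=False, x7=True, x8=False, x9=True, x10=True, x11=True, x12=False

Check each clause:
  1. (x4 || x10) — x10 is true.
  2. (x6 || x4) — x4 is true.
  3. (!x3 || x1) — x1 is true.
  4. (x9 || x3) — x9 is true.
  5. (!x3 || x10) — x10 is true.
  6. (!x10 || !x12) — !x12 is true.
  7. (x8 || !x2) — !x2 is true.
  8. (x4 || !x5) — x4 is true.
  9. (x5 || x9) — x9 is true.
  10. (x10 || !x2) — x10 is true.
  11. (!x11 || x7) — x7 is true.
  12. (x3 || x5) — x3 is true.
  13. (x6 || x1) — x1 is true.
  14. (!x8 || !x11) — !x8 is true.
  15. (x6 || !x12) — !x12 is true.
  16. (x4 || !x10) — x4 is true.
  17. (x3 || !x8) — !x8 is true.
  18. (x11 || !x1) — x11 is true.
  19. (!x7 || !x2) — !x2 is true.
  20. (!x6 || !x2) — !x6 is true.
  21. (x5 || !x3) — x5 is true.
  22. (!x4 || x1) — x1 is true.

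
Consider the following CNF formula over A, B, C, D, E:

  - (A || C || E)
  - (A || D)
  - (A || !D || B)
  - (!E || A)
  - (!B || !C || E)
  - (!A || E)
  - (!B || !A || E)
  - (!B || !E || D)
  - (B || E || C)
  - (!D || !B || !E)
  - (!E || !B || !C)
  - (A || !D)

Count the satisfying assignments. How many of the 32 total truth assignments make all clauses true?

4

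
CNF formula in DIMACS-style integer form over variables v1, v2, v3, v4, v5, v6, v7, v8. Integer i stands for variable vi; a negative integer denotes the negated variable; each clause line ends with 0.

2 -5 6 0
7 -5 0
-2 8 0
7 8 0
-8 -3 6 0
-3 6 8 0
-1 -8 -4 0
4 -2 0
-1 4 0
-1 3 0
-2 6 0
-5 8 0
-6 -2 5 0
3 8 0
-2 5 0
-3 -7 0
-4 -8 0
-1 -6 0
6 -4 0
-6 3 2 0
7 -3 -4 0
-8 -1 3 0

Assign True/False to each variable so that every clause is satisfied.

v1 occurs only negated in the remaining clauses — set v1 = False.
Set v2 = False and propagate.
The remaining clauses are satisfied by v3 = True, v4 = False, v5 = False, v6 = True, v7 = False, v8 = True.

v1=F, v2=F, v3=T, v4=F, v5=F, v6=T, v7=F, v8=T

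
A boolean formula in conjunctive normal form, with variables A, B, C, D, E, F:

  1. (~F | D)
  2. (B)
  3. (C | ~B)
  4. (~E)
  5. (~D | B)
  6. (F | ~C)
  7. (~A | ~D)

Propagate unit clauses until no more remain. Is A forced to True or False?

False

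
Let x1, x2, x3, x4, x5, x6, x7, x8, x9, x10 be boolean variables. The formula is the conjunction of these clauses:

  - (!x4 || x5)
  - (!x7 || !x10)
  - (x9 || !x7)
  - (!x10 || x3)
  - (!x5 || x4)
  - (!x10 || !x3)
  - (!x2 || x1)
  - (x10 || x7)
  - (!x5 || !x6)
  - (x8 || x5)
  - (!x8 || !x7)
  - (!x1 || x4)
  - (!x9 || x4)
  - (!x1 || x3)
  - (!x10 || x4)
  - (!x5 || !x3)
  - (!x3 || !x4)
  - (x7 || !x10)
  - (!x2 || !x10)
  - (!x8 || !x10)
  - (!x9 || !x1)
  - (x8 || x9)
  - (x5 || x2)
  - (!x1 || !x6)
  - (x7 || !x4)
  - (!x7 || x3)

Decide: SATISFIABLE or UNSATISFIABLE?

UNSATISFIABLE

x10 = True:
  propagation gives x7=False; an empty clause results — contradiction.
x10 = False:
  propagation gives x7=True, x9=True, x8=False, x5=True; an empty clause results — contradiction.
Every branch closes, so no satisfying assignment exists.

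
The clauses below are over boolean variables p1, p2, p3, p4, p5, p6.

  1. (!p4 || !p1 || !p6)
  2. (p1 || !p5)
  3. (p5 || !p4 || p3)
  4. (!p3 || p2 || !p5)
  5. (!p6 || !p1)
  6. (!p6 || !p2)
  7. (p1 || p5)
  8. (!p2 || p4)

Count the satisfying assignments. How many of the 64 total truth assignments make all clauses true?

8

Split on p1, then p5.
  p1=T, p5=T: remaining (p2,p3,p4,p6) ∈ {(F,F,F,F); (F,F,T,F); (T,F,T,F); (T,T,T,F)} — 4.
  p1=T, p5=F: remaining (p2,p3,p4,p6) ∈ {(F,F,F,F); (F,T,F,F); (F,T,T,F); (T,T,T,F)} — 4.
  p1=F, p5=T: a clause becomes empty — 0.
  p1=F, p5=F: a clause becomes empty — 0.
Total: 4 + 4 + 0 + 0 = 8.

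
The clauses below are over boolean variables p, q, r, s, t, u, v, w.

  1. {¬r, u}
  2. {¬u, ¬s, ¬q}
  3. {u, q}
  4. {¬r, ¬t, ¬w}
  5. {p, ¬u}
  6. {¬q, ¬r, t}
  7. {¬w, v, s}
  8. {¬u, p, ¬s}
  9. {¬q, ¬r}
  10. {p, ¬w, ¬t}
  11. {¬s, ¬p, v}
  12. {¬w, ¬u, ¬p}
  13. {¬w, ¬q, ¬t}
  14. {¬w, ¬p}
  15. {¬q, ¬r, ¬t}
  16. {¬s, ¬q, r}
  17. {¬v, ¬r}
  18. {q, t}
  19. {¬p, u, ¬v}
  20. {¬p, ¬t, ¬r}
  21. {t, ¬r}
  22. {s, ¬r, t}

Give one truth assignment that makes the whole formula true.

p=F, q=T, r=F, s=F, t=T, u=F, v=T, w=F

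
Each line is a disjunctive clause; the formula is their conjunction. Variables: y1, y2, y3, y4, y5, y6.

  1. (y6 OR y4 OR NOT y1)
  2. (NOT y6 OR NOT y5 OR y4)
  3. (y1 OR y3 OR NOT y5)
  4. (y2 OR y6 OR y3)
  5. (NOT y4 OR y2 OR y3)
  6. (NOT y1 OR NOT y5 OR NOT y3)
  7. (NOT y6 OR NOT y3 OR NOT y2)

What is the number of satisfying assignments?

Split on y3, then y6.
  y3=1, y6=1: 5 of the 16 assignments to (y1,y2,y4,y5) work.
  y3=1, y6=0: y2 free; 5 ways for (y1,y4,y5) × 2^1 = 10.
  y3=0, y6=1: 7 of the 16 assignments to (y1,y2,y4,y5) work.
  y3=0, y6=0: remaining (y1,y2,y4,y5) ∈ {(0,1,0,0); (0,1,1,0); (1,1,1,0); (1,1,1,1)} — 4.
Total: 5 + 10 + 7 + 4 = 26.

26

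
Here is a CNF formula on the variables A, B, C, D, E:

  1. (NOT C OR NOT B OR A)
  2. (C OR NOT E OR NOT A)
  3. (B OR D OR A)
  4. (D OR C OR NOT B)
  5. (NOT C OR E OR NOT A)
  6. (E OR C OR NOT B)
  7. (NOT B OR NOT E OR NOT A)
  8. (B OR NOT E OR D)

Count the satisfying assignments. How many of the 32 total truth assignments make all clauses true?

Satisfying assignments:
  A=0 B=0 C=0 D=1 E=0
  A=0 B=0 C=0 D=1 E=1
  A=0 B=0 C=1 D=1 E=0
  A=0 B=0 C=1 D=1 E=1
  A=0 B=1 C=0 D=1 E=1
  A=1 B=0 C=0 D=0 E=0
  A=1 B=0 C=0 D=1 E=0
  A=1 B=0 C=1 D=1 E=1
That's 8 in total.

8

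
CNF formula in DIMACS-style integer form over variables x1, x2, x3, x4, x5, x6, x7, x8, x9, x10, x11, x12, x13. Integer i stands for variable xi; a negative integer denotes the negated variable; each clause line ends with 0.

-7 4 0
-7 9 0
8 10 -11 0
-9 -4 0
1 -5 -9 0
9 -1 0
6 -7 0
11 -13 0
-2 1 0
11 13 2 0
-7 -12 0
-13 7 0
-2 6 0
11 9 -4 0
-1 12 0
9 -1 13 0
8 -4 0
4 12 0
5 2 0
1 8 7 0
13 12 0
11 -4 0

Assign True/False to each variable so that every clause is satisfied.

x1=True  x2=False  x3=True  x4=False  x5=True  x6=True  x7=False  x8=True  x9=True  x10=True  x11=True  x12=True  x13=False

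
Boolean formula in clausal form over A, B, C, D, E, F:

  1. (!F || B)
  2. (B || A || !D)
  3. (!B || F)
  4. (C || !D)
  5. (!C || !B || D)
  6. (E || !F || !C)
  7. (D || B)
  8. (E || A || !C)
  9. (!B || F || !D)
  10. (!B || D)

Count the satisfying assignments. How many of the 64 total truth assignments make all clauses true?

4

The models are:
  A=F B=T C=T D=T E=T F=T
  A=T B=F C=T D=T E=F F=F
  A=T B=F C=T D=T E=T F=F
  A=T B=T C=T D=T E=T F=T
Count: 4.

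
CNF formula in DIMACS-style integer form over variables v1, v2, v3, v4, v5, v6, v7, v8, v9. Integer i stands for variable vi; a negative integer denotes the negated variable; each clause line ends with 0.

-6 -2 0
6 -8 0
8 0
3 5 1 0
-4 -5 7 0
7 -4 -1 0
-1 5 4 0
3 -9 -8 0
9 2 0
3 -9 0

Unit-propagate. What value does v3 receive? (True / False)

True

(v8) stands alone — v8 = True.
From (!v8 || v6) and v8 = True: v6 = True.
In (!v2 || !v6), !v6 is now false; !v2 must hold, so v2 = False.
From (v2 || v9) and v2 = False: v9 = True.
In (v3 || !v9 || !v8), !v8, !v9 are now false; v3 must hold, so v3 = True.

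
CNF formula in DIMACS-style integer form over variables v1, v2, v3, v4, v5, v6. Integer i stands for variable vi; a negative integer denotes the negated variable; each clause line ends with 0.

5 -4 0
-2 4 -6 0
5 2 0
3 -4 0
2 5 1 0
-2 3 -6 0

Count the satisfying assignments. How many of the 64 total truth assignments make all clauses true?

24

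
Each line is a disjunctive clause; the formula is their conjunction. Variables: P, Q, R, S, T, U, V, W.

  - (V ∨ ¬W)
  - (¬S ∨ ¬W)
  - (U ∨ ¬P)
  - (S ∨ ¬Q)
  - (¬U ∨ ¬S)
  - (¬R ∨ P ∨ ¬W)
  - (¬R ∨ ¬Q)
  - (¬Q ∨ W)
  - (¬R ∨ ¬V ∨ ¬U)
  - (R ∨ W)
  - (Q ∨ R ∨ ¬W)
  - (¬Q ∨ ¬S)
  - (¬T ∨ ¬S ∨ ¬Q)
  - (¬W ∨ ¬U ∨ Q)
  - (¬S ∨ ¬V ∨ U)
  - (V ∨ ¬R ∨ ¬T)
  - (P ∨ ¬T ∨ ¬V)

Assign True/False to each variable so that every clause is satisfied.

T occurs only negated in the remaining clauses — set T = False.
Try P = False.
The remaining clauses are satisfied by Q = False, R = True, S = True, U = False, V = False, W = False.
Every clause has at least one true literal under this assignment.

P = False  Q = False  R = True  S = True  T = False  U = False  V = False  W = False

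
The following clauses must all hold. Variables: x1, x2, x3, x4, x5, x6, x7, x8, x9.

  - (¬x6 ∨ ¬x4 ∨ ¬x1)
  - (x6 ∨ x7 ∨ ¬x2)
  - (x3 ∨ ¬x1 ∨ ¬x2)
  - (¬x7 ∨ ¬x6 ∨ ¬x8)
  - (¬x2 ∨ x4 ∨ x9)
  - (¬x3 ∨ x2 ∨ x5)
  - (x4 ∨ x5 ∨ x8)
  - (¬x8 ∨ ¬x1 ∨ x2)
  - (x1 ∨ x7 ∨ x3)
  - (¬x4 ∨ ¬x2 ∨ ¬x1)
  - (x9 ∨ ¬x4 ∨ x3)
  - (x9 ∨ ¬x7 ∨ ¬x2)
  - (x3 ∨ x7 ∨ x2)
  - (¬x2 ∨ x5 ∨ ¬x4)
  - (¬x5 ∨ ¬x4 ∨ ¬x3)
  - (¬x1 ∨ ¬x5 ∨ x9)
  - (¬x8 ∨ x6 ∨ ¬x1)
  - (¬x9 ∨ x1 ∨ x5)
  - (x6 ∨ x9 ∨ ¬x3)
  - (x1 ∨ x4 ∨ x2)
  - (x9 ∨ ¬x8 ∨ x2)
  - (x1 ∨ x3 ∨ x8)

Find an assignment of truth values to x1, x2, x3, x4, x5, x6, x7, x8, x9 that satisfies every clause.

Set x1 = False and propagate.
The remaining clauses are satisfied by x2 = True, x3 = True, x4 = False, x5 = True, x6 = True, x7 = False, x8 = True, x9 = True.
Every clause has at least one true literal under this assignment.

x1=0, x2=1, x3=1, x4=0, x5=1, x6=1, x7=0, x8=1, x9=1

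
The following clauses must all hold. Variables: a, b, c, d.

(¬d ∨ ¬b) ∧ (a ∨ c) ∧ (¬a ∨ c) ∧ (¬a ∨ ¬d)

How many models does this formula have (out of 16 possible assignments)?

5

Satisfying assignments:
  a=0 b=0 c=1 d=0
  a=0 b=0 c=1 d=1
  a=0 b=1 c=1 d=0
  a=1 b=0 c=1 d=0
  a=1 b=1 c=1 d=0
That's 5 in total.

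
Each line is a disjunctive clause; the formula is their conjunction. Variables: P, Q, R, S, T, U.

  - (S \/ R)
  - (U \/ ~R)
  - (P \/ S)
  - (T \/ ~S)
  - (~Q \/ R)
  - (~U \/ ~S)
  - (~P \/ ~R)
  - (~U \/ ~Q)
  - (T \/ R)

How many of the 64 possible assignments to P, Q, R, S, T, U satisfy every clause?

2

The models are:
  P=F Q=F R=F S=T T=T U=F
  P=T Q=F R=F S=T T=T U=F
That's 2 in total.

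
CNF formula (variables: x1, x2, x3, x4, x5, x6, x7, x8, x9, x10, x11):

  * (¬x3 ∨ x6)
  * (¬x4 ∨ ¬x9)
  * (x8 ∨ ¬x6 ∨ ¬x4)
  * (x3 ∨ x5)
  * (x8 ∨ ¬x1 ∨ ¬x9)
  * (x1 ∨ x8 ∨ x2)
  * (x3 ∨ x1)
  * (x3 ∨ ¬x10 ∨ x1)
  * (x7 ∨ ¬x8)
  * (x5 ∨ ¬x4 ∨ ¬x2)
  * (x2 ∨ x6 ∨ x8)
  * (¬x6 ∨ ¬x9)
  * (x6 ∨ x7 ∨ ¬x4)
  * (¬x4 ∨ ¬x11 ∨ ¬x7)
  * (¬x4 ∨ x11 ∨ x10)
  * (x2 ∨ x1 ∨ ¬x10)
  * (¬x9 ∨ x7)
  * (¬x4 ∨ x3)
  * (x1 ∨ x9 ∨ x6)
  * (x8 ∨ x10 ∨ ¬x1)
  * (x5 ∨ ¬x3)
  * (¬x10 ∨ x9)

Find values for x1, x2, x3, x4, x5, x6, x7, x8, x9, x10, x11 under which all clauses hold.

x1 = T, x2 = T, x3 = F, x4 = F, x5 = T, x6 = F, x7 = T, x8 = T, x9 = F, x10 = F, x11 = F

Pure literal: x4 appears only negated; assign x4 = False.
x5 occurs only positively in the remaining clauses — set x5 = True.
Try x1 = True.
Branch on x2: take x2 = True.
For the remaining variables, x3 = False, x6 = False, x7 = True, x8 = True, x9 = False, x10 = False, x11 = False works.
Check each clause:
  1. (¬x3 ∨ x6) — ¬x3 is true.
  2. (¬x9 ∨ ¬x4) — ¬x4 is true.
  3. (¬x6 ∨ ¬x4 ∨ x8) — x8 is true.
  4. (x3 ∨ x5) — x5 is true.
  5. (¬x1 ∨ ¬x9 ∨ x8) — x8 is true.
  6. (x8 ∨ x1 ∨ x2) — x8 is true.
  7. (x1 ∨ x3) — x1 is true.
  8. (x1 ∨ x3 ∨ ¬x10) — x1 is true.
  9. (x7 ∨ ¬x8) — x7 is true.
  10. (x5 ∨ ¬x2 ∨ ¬x4) — ¬x4 is true.
  11. (x6 ∨ x8 ∨ x2) — x8 is true.
  12. (¬x9 ∨ ¬x6) — ¬x6 is true.
  13. (x7 ∨ x6 ∨ ¬x4) — ¬x4 is true.
  14. (¬x11 ∨ ¬x4 ∨ ¬x7) — ¬x4 is true.
  15. (x10 ∨ ¬x4 ∨ x11) — ¬x4 is true.
  16. (x2 ∨ x1 ∨ ¬x10) — x1 is true.
  17. (x7 ∨ ¬x9) — x7 is true.
  18. (x3 ∨ ¬x4) — ¬x4 is true.
  19. (x6 ∨ x1 ∨ x9) — x1 is true.
  20. (x8 ∨ x10 ∨ ¬x1) — x8 is true.
  21. (¬x3 ∨ x5) — ¬x3 is true.
  22. (x9 ∨ ¬x10) — ¬x10 is true.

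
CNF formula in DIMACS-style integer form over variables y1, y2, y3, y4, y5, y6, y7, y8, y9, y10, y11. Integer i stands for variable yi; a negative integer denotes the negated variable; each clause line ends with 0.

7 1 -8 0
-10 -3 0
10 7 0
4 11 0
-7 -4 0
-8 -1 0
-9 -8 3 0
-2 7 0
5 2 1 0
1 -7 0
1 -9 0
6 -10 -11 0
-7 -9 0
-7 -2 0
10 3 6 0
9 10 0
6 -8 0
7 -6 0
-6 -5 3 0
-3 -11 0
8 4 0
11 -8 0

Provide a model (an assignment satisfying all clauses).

Try y1 = True.
  then y8 is forced to False.
  then y4 is forced to True.
  then y7 is forced to False.
  then y10 is forced to True.
  then y3 is forced to False.
  then y2 is forced to False.
  then y6 is forced to False.
  then y11 is forced to False.
y5, y9 are now unconstrained; take y5 = False, y9 = True.
Every clause has at least one true literal under this assignment.
Check each clause:
  1. {y1, y7, ¬y8} — ¬y8 is true.
  2. {¬y3, ¬y10} — ¬y3 is true.
  3. {y7, y10} — y10 is true.
  4. {y11, y4} — y4 is true.
  5. {¬y4, ¬y7} — ¬y7 is true.
  6. {¬y8, ¬y1} — ¬y8 is true.
  7. {¬y8, y3, ¬y9} — ¬y8 is true.
  8. {¬y2, y7} — ¬y2 is true.
  9. {y2, y1, y5} — y1 is true.
  10. {¬y7, y1} — y1 is true.
  11. {¬y9, y1} — y1 is true.
  12. {y6, ¬y10, ¬y11} — ¬y11 is true.
  13. {¬y7, ¬y9} — ¬y7 is true.
  14. {¬y2, ¬y7} — ¬y7 is true.
  15. {y3, y10, y6} — y10 is true.
  16. {y10, y9} — y9 is true.
  17. {y6, ¬y8} — ¬y8 is true.
  18. {¬y6, y7} — ¬y6 is true.
  19. {¬y6, y3, ¬y5} — ¬y6 is true.
  20. {¬y3, ¬y11} — ¬y11 is true.
  21. {y4, y8} — y4 is true.
  22. {¬y8, y11} — ¬y8 is true.

y1=True, y2=False, y3=False, y4=True, y5=False, y6=False, y7=False, y8=False, y9=True, y10=True, y11=False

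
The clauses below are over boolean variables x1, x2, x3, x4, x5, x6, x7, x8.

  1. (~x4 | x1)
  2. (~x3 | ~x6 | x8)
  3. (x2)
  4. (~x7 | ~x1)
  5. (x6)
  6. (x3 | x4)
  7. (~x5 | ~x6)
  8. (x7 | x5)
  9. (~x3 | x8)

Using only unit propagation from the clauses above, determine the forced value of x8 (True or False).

True

Unit clause (x2) sets x2 = True.
(x6) is a unit clause: x6 = True.
In (~x5 | ~x6), ~x6 is now false; ~x5 must hold, so x5 = False.
(x7 | x5): since x5 = False, the clause reduces to (x7). x7 = True.
In (~x1 | ~x7), ~x7 is now false; ~x1 must hold, so x1 = False.
(~x4 | x1) with x1 = False leaves only ~x4, so x4 = False.
(x4 | x3): since x4 = False, the clause reduces to (x3). x3 = True.
(~x6 | ~x3 | x8) with x6 = True, x3 = True leaves only x8, so x8 = True.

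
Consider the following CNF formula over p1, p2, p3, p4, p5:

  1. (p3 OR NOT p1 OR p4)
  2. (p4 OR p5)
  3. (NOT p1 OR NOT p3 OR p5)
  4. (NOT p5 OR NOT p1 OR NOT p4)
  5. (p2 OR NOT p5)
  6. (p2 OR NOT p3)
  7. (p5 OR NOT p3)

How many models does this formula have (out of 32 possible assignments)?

Case analysis on p5 and p3:
  p5=1, p3=1: remaining (p1,p2,p4) ∈ {(0,1,0); (0,1,1); (1,1,0)} — 3.
  p5=1, p3=0: remaining (p1,p2,p4) ∈ {(0,1,0); (0,1,1)} — 2.
  p5=0, p3=1: a clause becomes empty — 0.
  p5=0, p3=0: remaining (p1,p2,p4) ∈ {(0,0,1); (0,1,1); (1,0,1); (1,1,1)} — 4.
Total: 3 + 2 + 0 + 4 = 9.

9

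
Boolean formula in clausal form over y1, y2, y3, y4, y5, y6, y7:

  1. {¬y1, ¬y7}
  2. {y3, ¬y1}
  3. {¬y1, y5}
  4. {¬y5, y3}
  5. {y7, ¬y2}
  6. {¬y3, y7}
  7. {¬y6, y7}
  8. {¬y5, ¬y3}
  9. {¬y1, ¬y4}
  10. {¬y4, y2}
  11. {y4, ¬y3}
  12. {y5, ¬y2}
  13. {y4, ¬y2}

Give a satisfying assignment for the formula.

Pure literal: y1 appears only negated; assign y1 = False.
Branch on y2: take y2 = False.
  then y4 is forced to False.
  then y3 is forced to False.
  then y5 is forced to False.
The remaining clauses are satisfied by y6 = True, y7 = True.
Every clause has at least one true literal under this assignment.
Check each clause:
  1. {¬y7, ¬y1} — ¬y1 is true.
  2. {y3, ¬y1} — ¬y1 is true.
  3. {¬y1, y5} — ¬y1 is true.
  4. {¬y5, y3} — ¬y5 is true.
  5. {¬y2, y7} — ¬y2 is true.
  6. {¬y3, y7} — ¬y3 is true.
  7. {y7, ¬y6} — y7 is true.
  8. {¬y3, ¬y5} — ¬y5 is true.
  9. {¬y4, ¬y1} — ¬y4 is true.
  10. {¬y4, y2} — ¬y4 is true.
  11. {y4, ¬y3} — ¬y3 is true.
  12. {y5, ¬y2} — ¬y2 is true.
  13. {y4, ¬y2} — ¬y2 is true.

y1 = F, y2 = F, y3 = F, y4 = F, y5 = F, y6 = T, y7 = T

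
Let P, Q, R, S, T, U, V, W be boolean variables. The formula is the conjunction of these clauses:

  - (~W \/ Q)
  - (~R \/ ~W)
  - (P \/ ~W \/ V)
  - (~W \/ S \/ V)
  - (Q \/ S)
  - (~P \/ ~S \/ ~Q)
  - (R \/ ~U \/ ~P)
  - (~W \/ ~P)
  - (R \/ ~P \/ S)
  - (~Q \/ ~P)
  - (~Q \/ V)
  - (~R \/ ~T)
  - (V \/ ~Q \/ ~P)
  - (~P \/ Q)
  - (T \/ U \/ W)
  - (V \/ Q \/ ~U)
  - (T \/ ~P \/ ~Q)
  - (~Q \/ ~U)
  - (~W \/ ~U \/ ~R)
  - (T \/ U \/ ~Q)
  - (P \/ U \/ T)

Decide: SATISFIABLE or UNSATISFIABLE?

Pure literal: V appears only positively; assign V = True.
Set P = False and propagate.
Branch on Q: take Q = False.
  then W is forced to False.
  then S is forced to True.
Try R = False.
For the remaining variables, T = True, U = False works.
So P=False, Q=False, R=False, S=True, T=True, U=False, V=True, W=False is a satisfying assignment.

SATISFIABLE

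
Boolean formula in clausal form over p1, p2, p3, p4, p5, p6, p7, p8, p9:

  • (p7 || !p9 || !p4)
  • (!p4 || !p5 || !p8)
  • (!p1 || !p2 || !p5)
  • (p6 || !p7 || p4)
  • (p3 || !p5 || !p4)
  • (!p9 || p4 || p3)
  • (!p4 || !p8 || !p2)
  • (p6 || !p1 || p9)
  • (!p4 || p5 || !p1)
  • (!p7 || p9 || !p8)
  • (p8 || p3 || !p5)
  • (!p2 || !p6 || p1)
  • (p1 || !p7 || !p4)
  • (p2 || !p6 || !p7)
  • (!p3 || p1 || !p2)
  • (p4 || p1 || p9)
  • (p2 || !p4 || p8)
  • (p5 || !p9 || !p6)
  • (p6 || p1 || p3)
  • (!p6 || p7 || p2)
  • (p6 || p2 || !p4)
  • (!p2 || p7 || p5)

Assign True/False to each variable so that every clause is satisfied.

Try p1 = True.
Branch on p2: take p2 = False.
Set p3 = True and propagate.
For the remaining variables, p4 = False, p5 = True, p6 = False, p7 = False, p8 = True, p9 = True works.

p1=T, p2=F, p3=T, p4=F, p5=T, p6=F, p7=F, p8=T, p9=T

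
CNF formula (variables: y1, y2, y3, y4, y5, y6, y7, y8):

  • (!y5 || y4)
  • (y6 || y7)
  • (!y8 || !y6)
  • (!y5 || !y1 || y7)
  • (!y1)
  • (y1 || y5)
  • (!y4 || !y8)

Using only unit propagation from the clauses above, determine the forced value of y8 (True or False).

(!y1) is a unit clause: y1 = False.
(y5 || y1): since y1 = False, the clause reduces to (y5). y5 = True.
(y4 || !y5) with y5 = True leaves only y4, so y4 = True.
(!y4 || !y8): since y4 = True, the clause reduces to (!y8). y8 = False.

False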